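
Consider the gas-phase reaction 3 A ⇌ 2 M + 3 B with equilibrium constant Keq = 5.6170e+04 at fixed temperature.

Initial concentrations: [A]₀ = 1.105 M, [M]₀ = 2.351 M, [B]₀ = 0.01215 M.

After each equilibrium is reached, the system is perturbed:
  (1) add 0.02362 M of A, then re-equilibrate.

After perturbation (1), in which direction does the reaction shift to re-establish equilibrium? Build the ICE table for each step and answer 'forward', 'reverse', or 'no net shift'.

Direction: forward

Q₀ = 7.3476e-06 vs Keq = 5.6170e+04 ⇒ Q<K, forward
Step 1:
                  A         M         B
  init        1.105     2.351   0.01215
  Δ          -1.047    0.6979     1.047
  eq        0.05814     3.049     1.059
  solve Keq expr → x = 0.349; check Q = 5.6170e+04
Then add 0.02362 M of A.
Step 2:
                  A         M         B
  init      0.08176     3.049     1.059
  Δ        -0.02221   0.01481   0.02221
  eq        0.05955     3.064     1.081
  solve Keq expr → x = 0.007403; check Q = 5.6170e+04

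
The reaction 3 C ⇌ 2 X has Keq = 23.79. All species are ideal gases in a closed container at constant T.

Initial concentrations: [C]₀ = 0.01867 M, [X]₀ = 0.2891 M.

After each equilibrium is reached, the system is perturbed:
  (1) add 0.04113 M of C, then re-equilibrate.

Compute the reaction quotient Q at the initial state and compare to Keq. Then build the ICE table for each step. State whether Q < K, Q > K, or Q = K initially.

Q₀ = 1.2843e+04; Q > K (proceeds reverse)

Q₀ = 1.2843e+04 vs Keq = 23.79 ⇒ Q>K, reverse
Step 1:
                   C          X
  Initial    0.01867     0.2891
  Change      0.1071   -0.07143
  Equil       0.1258     0.2177
  solve Keq expr → x = -0.03572; check Q = 23.79
Then add 0.04113 M of C.
Step 2:
                   C          X
  Initial     0.1669     0.2177
  Change    -0.03283    0.02189
  Equil       0.1341     0.2396
  solve Keq expr → x = 0.01094; check Q = 23.79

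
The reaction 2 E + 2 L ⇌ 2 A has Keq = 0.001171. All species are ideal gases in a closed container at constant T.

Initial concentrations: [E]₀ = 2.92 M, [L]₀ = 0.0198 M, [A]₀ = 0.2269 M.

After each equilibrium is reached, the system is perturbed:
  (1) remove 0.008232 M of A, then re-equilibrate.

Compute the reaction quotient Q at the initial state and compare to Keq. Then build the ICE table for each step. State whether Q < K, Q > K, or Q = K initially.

Q₀ = 15.4; Q > K (proceeds reverse)

Q₀ = 15.4 vs Keq = 0.001171 ⇒ Q>K, reverse
Step 1:
                    E           L           A
  I              2.92      0.0198      0.2269
  C            0.2031      0.2031     -0.2031
  E             3.123      0.2229     0.02382
  solve Keq expr → x = -0.1015; check Q = 0.001171
Then remove 0.008232 M of A.
Step 2:
                    E           L           A
  I             3.123      0.2229     0.01559
  C         -0.007388   -0.007388    0.007388
  E             3.116      0.2155     0.02298
  solve Keq expr → x = 0.003694; check Q = 0.001171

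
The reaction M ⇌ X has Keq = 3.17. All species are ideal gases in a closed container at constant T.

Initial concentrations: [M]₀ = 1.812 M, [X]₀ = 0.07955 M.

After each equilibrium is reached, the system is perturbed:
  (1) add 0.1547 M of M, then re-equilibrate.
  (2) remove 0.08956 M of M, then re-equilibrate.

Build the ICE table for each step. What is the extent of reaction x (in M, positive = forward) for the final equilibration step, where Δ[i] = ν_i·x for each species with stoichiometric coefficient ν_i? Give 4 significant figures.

x = -0.06808 M

Q₀ = 0.0439 vs Keq = 3.17 ⇒ Q<K, forward
Step 1:
                   M          X
  Initial      1.812    0.07955
  Change      -1.358      1.358
  Equil       0.4536      1.438
  solve Keq expr → x = 1.358; check Q = 3.17
Then add 0.1547 M of M.
Step 2:
                   M          X
  Initial     0.6083      1.438
  Change     -0.1176     0.1176
  Equil       0.4907      1.556
  solve Keq expr → x = 0.1176; check Q = 3.17
Then remove 0.08956 M of M.
Step 3:
                   M          X
  Initial     0.4011      1.556
  Change     0.06808   -0.06808
  Equil       0.4692      1.487
  solve Keq expr → x = -0.06808; check Q = 3.17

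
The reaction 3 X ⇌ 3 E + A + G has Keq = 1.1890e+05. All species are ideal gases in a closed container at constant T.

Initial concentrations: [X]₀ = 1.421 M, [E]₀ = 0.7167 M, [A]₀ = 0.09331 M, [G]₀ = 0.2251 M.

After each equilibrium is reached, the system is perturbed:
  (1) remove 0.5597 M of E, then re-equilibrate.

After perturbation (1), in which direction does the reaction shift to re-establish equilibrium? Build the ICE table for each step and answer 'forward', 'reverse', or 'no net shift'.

Q₀ = 0.002695 vs Keq = 1.1890e+05 ⇒ Q<K, forward
Step 1:
                    X           E           A           G
  I             1.421      0.7167     0.09331      0.2251
  C             -1.39        1.39      0.4633      0.4633
  E           0.03112       2.107      0.5566      0.6884
  solve Keq expr → x = 0.4633; check Q = 1.1890e+05
Then remove 0.5597 M of E.
Step 2:
                    X           E           A           G
  I           0.03112       1.547      0.5566      0.6884
  C         -0.008081    0.008081    0.002694    0.002694
  E           0.02303       1.555      0.5593      0.6911
  solve Keq expr → x = 0.002694; check Q = 1.1890e+05

Direction: forward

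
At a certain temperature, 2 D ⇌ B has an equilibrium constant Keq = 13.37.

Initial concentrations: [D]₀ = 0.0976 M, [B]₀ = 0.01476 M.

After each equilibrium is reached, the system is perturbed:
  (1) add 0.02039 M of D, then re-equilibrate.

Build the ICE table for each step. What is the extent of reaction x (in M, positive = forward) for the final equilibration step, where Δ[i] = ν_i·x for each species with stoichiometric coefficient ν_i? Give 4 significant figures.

Q₀ = 1.549 vs Keq = 13.37 ⇒ Q<K, forward
Step 1:
                  D         B
  init       0.0976   0.01476
  Δ        -0.04486   0.02243
  eq        0.05274   0.03719
  solve Keq expr → x = 0.02243; check Q = 13.37
Then add 0.02039 M of D.
Step 2:
                  D         B
  init      0.07313   0.03719
  Δ        -0.01524  0.007619
  eq        0.05789   0.04481
  solve Keq expr → x = 0.007619; check Q = 13.37

x = 0.007619 M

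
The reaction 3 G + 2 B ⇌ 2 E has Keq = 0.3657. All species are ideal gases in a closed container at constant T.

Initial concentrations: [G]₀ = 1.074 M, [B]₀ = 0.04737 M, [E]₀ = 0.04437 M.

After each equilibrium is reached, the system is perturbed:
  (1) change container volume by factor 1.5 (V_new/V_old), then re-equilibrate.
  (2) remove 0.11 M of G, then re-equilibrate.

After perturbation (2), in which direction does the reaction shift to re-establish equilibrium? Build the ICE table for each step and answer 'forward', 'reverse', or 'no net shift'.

Q₀ = 0.7082 vs Keq = 0.3657 ⇒ Q>K, reverse
Step 1:
                  G         B         E
  I           1.074   0.04737   0.04437
  C          0.0107  0.007134 -0.007134
  E           1.085    0.0545   0.03724
  solve Keq expr → x = -0.003567; check Q = 0.3657
Then change container volume by factor 1.5 (V_new/V_old).
Step 2:
                  G         B         E
  I          0.7231   0.03634   0.02482
  C         0.01192  0.007947 -0.007947
  E          0.7351   0.04428   0.01688
  solve Keq expr → x = -0.003974; check Q = 0.3657
Then remove 0.11 M of G.
Step 3:
                  G         B         E
  I          0.6251   0.04428   0.01688
  C        0.004049  0.002699 -0.002699
  E          0.6291   0.04698   0.01418
  solve Keq expr → x = -0.00135; check Q = 0.3657

Direction: reverse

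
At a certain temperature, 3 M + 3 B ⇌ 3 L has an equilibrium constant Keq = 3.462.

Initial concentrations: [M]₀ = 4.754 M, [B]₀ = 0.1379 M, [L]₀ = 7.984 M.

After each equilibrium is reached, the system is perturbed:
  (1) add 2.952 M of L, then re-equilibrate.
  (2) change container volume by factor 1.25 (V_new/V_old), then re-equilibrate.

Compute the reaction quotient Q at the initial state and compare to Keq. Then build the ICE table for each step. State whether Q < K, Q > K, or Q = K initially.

Q₀ = 1806 vs Keq = 3.462 ⇒ Q>K, reverse
Step 1:
                  M         B         L
  init        4.754    0.1379     7.984
  Δ          0.7351    0.7351   -0.7351
  eq          5.489     0.873     7.249
  solve Keq expr → x = -0.245; check Q = 3.462
Then add 2.952 M of L.
Step 2:
                  M         B         L
  init        5.489     0.873      10.2
  Δ          0.2677    0.2677   -0.2677
  eq          5.757     1.141     9.933
  solve Keq expr → x = -0.08922; check Q = 3.462
Then change container volume by factor 1.25 (V_new/V_old).
Step 3:
                  M         B         L
  init        4.605    0.9125     7.947
  Δ          0.1656    0.1656   -0.1656
  eq          4.771     1.078     7.781
  solve Keq expr → x = -0.0552; check Q = 3.462

Q₀ = 1806; Q > K (proceeds reverse)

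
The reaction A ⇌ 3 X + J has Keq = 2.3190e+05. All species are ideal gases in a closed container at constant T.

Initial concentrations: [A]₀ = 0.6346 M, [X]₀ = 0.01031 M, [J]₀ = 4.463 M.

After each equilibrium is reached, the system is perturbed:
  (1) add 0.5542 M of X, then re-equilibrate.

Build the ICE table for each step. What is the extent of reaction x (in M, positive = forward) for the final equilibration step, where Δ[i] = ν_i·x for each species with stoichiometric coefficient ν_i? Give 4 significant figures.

x = -1.7611e-04 M

Q₀ = 7.7073e-06 vs Keq = 2.3190e+05 ⇒ Q<K, forward
Step 1:
                   A          X          J
  I           0.6346    0.01031      4.463
  C          -0.6344      1.903     0.6344
  E       1.5404e-04      1.914      5.097
  solve Keq expr → x = 0.6344; check Q = 2.3190e+05
Then add 0.5542 M of X.
Step 2:
                   A          X          J
  I       1.5404e-04      2.468      5.097
  C       1.7611e-04 -5.2833e-04 -1.7611e-04
  E       3.3015e-04      2.467      5.097
  solve Keq expr → x = -1.7611e-04; check Q = 2.3190e+05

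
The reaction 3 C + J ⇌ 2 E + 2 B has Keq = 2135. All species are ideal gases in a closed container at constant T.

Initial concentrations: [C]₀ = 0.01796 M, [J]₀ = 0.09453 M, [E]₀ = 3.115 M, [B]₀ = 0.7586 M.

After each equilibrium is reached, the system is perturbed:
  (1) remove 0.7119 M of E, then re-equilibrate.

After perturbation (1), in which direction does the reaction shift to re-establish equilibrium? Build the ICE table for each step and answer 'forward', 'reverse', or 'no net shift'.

Q₀ = 1.0197e+07 vs Keq = 2135 ⇒ Q>K, reverse
Step 1:
                    C           J           E           B
  I           0.01796     0.09453       3.115      0.7586
  C            0.1986     0.06622     -0.1324     -0.1324
  E            0.2166      0.1607       2.983      0.6262
  solve Keq expr → x = -0.06622; check Q = 2135
Then remove 0.7119 M of E.
Step 2:
                    C           J           E           B
  I            0.2166      0.1607       2.271      0.6262
  C          -0.02777   -0.009257     0.01851     0.01851
  E            0.1888      0.1515       2.289      0.6447
  solve Keq expr → x = 0.009257; check Q = 2135

Direction: forward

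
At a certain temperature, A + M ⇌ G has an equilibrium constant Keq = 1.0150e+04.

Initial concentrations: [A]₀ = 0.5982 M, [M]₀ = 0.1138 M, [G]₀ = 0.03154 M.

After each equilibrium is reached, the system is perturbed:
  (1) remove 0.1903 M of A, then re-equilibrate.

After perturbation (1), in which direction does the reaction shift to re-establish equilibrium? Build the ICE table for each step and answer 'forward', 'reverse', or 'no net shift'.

Direction: reverse

Q₀ = 0.4633 vs Keq = 1.0150e+04 ⇒ Q<K, forward
Step 1:
                    A           M           G
  init         0.5982      0.1138     0.03154
  Δ           -0.1138     -0.1138      0.1138
  eq           0.4844  2.9553e-05      0.1453
  solve Keq expr → x = 0.1138; check Q = 1.0150e+04
Then remove 0.1903 M of A.
Step 2:
                    A           M           G
  init         0.2941  2.9553e-05      0.1453
  Δ        1.9111e-05  1.9111e-05 -1.9111e-05
  eq           0.2941  4.8664e-05      0.1453
  solve Keq expr → x = -1.9111e-05; check Q = 1.0150e+04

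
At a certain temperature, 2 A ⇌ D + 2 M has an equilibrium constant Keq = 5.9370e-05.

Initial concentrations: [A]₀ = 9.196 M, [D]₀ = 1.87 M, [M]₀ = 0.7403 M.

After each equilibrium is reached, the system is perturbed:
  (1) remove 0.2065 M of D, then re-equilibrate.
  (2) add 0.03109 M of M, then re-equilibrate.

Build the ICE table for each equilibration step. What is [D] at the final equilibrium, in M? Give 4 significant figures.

Q₀ = 0.01212 vs Keq = 5.9370e-05 ⇒ Q>K, reverse
Step 1:
                  A         D         M
  Initial     9.196      1.87    0.7403
  Change     0.6788   -0.3394   -0.6788
  Equil       9.875     1.531    0.0615
  solve Keq expr → x = -0.3394; check Q = 5.9370e-05
Then remove 0.2065 M of D.
Step 2:
                  A         D         M
  Initial     9.875     1.324    0.0615
  Change  -0.004535  0.002268  0.004535
  Equil        9.87     1.326   0.06604
  solve Keq expr → x = 0.002268; check Q = 5.9370e-05
Then add 0.03109 M of M.
Step 3:
                  A         D         M
  Initial      9.87     1.326   0.09713
  Change     0.0305  -0.01525   -0.0305
  Equil       9.901     1.311   0.06662
  solve Keq expr → x = -0.01525; check Q = 5.9370e-05

[D]_eq = 1.311 M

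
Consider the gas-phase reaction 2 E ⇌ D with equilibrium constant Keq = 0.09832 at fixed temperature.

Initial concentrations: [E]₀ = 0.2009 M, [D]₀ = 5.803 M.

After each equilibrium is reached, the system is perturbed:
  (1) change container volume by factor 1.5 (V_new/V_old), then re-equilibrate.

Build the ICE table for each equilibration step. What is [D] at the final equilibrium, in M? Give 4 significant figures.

[D]_eq = 1.798 M

Q₀ = 143.8 vs Keq = 0.09832 ⇒ Q>K, reverse
Step 1:
                   E          D
  I           0.2009      5.803
  C            5.412     -2.706
  E            5.613      3.097
  solve Keq expr → x = -2.706; check Q = 0.09832
Then change container volume by factor 1.5 (V_new/V_old).
Step 2:
                   E          D
  I            3.742      2.065
  C           0.5342    -0.2671
  E            4.276      1.798
  solve Keq expr → x = -0.2671; check Q = 0.09832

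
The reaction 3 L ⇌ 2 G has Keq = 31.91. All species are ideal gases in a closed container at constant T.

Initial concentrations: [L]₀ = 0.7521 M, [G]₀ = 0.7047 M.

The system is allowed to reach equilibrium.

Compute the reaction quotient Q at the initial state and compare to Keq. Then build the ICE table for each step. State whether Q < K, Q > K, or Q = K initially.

Q₀ = 1.167; Q < K (proceeds forward)

Q₀ = 1.167 vs Keq = 31.91 ⇒ Q<K, forward
Step 1:
                    L           G
  Initial      0.7521      0.7047
  Change      -0.4376      0.2917
  Equil        0.3145      0.9964
  solve Keq expr → x = 0.1459; check Q = 31.91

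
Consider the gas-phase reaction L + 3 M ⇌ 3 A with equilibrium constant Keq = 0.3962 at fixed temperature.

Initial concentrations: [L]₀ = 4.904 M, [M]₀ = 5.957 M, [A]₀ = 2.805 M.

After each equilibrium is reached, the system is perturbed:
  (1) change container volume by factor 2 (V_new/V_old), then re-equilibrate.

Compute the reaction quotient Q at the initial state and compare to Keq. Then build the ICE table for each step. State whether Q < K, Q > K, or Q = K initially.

Q₀ = 0.02129; Q < K (proceeds forward)

Q₀ = 0.02129 vs Keq = 0.3962 ⇒ Q<K, forward
Step 1:
                  L         M         A
  I           4.904     5.957     2.805
  C          -0.652    -1.956     1.956
  E           4.252     4.001     4.761
  solve Keq expr → x = 0.652; check Q = 0.3962
Then change container volume by factor 2 (V_new/V_old).
Step 2:
                  L         M         A
  I           2.126     2.001      2.38
  C         0.07971    0.2391   -0.2391
  E           2.206      2.24     2.141
  solve Keq expr → x = -0.07971; check Q = 0.3962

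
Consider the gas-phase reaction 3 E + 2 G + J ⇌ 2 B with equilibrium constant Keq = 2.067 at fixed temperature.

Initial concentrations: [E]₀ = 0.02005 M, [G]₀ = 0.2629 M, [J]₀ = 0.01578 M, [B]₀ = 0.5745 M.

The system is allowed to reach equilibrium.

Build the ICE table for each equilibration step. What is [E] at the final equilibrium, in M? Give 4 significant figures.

[E]_eq = 0.593 M

Q₀ = 3.7545e+07 vs Keq = 2.067 ⇒ Q>K, reverse
Step 1:
                    E           G           J           B
  init        0.02005      0.2629     0.01578      0.5745
  Δ             0.573       0.382       0.191      -0.382
  eq            0.593      0.6449      0.2068      0.1925
  solve Keq expr → x = -0.191; check Q = 2.067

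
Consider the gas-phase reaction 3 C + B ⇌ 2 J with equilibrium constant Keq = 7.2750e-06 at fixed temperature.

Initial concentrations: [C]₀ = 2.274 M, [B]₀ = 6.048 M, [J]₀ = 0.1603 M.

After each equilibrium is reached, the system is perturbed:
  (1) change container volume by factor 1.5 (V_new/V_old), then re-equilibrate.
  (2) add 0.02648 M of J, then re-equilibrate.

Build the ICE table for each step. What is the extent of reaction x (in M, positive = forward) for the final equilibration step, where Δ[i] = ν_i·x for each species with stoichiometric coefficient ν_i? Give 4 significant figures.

Q₀ = 3.6131e-04 vs Keq = 7.2750e-06 ⇒ Q>K, reverse
Step 1:
                   C          B          J
  init         2.274      6.048     0.1603
  Δ           0.2015    0.06716    -0.1343
  eq           2.475      6.115    0.02598
  solve Keq expr → x = -0.06716; check Q = 7.2750e-06
Then change container volume by factor 1.5 (V_new/V_old).
Step 2:
                   C          B          J
  init          1.65      4.077    0.01732
  Δ         0.008519    0.00284  -0.005679
  eq           1.659       4.08    0.01164
  solve Keq expr → x = -0.00284; check Q = 7.2750e-06
Then add 0.02648 M of J.
Step 3:
                   C          B          J
  init         1.659       4.08    0.03812
  Δ          0.03907    0.01302   -0.02605
  eq           1.698      4.093    0.01207
  solve Keq expr → x = -0.01302; check Q = 7.2750e-06

x = -0.01302 M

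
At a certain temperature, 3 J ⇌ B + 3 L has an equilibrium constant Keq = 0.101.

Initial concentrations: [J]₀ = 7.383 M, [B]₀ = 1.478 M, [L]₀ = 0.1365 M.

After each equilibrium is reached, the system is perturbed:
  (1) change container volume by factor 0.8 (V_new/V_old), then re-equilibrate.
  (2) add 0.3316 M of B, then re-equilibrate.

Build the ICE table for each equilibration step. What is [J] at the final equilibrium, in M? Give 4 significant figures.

Q₀ = 9.3406e-06 vs Keq = 0.101 ⇒ Q<K, forward
Step 1:
                    J           B           L
  Initial       7.383       1.478      0.1365
  Change       -1.869      0.6229       1.869
  Equil         5.514       2.101       2.005
  solve Keq expr → x = 0.6229; check Q = 0.101
Then change container volume by factor 0.8 (V_new/V_old).
Step 2:
                    J           B           L
  Initial       6.893       2.626       2.506
  Change       0.1249    -0.04162     -0.1249
  Equil         7.018       2.584       2.382
  solve Keq expr → x = -0.04162; check Q = 0.101
Then add 0.3316 M of B.
Step 3:
                    J           B           L
  Initial       7.018       2.916       2.382
  Change      0.06641    -0.02214    -0.06641
  Equil         7.084       2.894       2.315
  solve Keq expr → x = -0.02214; check Q = 0.101

[J]_eq = 7.084 M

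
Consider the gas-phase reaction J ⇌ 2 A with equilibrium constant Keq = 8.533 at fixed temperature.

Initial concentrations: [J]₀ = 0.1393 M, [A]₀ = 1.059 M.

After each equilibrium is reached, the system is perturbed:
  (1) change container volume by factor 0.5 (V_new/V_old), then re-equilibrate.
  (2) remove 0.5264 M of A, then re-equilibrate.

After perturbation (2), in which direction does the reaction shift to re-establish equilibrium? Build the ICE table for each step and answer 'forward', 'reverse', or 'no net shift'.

Direction: forward

Q₀ = 8.051 vs Keq = 8.533 ⇒ Q<K, forward
Step 1:
                    J           A
  init         0.1393       1.059
  Δ         -0.005251      0.0105
  eq            0.134        1.07
  solve Keq expr → x = 0.005251; check Q = 8.533
Then change container volume by factor 0.5 (V_new/V_old).
Step 2:
                    J           A
  init         0.2681       2.139
  Δ            0.1383     -0.2767
  eq           0.4064       1.862
  solve Keq expr → x = -0.1383; check Q = 8.533
Then remove 0.5264 M of A.
Step 3:
                    J           A
  init         0.4064       1.336
  Δ           -0.1174      0.2347
  eq           0.2891       1.571
  solve Keq expr → x = 0.1174; check Q = 8.533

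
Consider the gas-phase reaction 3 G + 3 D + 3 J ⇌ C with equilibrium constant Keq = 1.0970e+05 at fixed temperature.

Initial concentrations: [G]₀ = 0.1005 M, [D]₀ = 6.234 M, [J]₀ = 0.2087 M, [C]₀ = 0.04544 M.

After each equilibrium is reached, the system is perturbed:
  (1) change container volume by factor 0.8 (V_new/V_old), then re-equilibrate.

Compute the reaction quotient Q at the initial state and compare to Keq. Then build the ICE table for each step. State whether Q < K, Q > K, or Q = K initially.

Q₀ = 20.33 vs Keq = 1.0970e+05 ⇒ Q<K, forward
Step 1:
                    G           D           J           C
  I            0.1005       6.234      0.2087     0.04544
  C          -0.08857    -0.08857    -0.08857     0.02952
  E           0.01193       6.145      0.1201     0.07496
  solve Keq expr → x = 0.02952; check Q = 1.0970e+05
Then change container volume by factor 0.8 (V_new/V_old).
Step 2:
                    G           D           J           C
  I           0.01491       7.682      0.1502      0.0937
  C          -0.00626    -0.00626    -0.00626    0.002087
  E          0.008654       7.676      0.1439     0.09579
  solve Keq expr → x = 0.002087; check Q = 1.0970e+05

Q₀ = 20.33; Q < K (proceeds forward)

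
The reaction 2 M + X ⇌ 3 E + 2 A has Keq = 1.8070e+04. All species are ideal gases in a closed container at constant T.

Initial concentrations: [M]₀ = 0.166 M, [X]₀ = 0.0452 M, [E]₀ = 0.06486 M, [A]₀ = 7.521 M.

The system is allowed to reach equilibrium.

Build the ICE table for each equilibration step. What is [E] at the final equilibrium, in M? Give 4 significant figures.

[E]_eq = 0.1906 M

Q₀ = 12.39 vs Keq = 1.8070e+04 ⇒ Q<K, forward
Step 1:
                    M           X           E           A
  init          0.166      0.0452     0.06486       7.521
  Δ          -0.08383    -0.04192      0.1258     0.08383
  eq          0.08217    0.003283      0.1906       7.605
  solve Keq expr → x = 0.04192; check Q = 1.8070e+04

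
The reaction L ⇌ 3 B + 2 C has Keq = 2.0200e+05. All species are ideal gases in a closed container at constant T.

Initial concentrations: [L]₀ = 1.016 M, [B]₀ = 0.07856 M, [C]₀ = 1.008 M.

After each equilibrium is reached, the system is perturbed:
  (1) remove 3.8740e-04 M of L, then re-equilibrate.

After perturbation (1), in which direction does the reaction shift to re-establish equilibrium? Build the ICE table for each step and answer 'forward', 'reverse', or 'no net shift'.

Direction: reverse

Q₀ = 4.8488e-04 vs Keq = 2.0200e+05 ⇒ Q<K, forward
Step 1:
                    L           B           C
  init          1.016     0.07856       1.008
  Δ            -1.015       3.044       2.029
  eq          0.00139       3.122       3.037
  solve Keq expr → x = 1.015; check Q = 2.0200e+05
Then remove 3.8740e-04 M of L.
Step 2:
                    L           B           C
  init       0.001003       3.122       3.037
  Δ        3.8515e-04   -0.001155 -7.7031e-04
  eq         0.001388       3.121       3.036
  solve Keq expr → x = -3.8515e-04; check Q = 2.0200e+05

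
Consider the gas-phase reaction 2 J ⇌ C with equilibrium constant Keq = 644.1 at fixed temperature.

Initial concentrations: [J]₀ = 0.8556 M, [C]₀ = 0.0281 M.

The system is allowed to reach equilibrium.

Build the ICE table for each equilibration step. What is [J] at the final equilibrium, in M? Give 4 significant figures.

Q₀ = 0.03839 vs Keq = 644.1 ⇒ Q<K, forward
Step 1:
                    J           C
  Initial      0.8556      0.0281
  Change      -0.8294      0.4147
  Equil       0.02622      0.4428
  solve Keq expr → x = 0.4147; check Q = 644.1

[J]_eq = 0.02622 M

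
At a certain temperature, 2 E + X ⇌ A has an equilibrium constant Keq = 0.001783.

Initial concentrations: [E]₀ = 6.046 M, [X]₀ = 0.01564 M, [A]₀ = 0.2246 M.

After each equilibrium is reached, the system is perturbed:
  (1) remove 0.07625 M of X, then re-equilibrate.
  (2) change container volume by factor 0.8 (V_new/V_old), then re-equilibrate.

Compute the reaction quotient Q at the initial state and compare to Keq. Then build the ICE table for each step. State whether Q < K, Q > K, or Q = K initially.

Q₀ = 0.3929 vs Keq = 0.001783 ⇒ Q>K, reverse
Step 1:
                   E          X          A
  init         6.046    0.01564     0.2246
  Δ           0.4159      0.208     -0.208
  eq           6.462     0.2236    0.01665
  solve Keq expr → x = -0.208; check Q = 0.001783
Then remove 0.07625 M of X.
Step 2:
                   E          X          A
  init         6.462     0.1473    0.01665
  Δ           0.0105   0.005249  -0.005249
  eq           6.472     0.1526     0.0114
  solve Keq expr → x = -0.005249; check Q = 0.001783
Then change container volume by factor 0.8 (V_new/V_old).
Step 3:
                   E          X          A
  init         8.091     0.1907    0.01425
  Δ         -0.01422  -0.007109   0.007109
  eq           8.076     0.1836    0.02136
  solve Keq expr → x = 0.007109; check Q = 0.001783

Q₀ = 0.3929; Q > K (proceeds reverse)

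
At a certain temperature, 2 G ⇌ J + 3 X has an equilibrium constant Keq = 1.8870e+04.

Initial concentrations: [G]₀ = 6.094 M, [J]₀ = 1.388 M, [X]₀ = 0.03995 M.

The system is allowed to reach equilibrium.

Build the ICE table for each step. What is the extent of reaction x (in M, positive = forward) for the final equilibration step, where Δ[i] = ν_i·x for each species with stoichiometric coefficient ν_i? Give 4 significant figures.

x = 2.857 M

Q₀ = 2.3831e-06 vs Keq = 1.8870e+04 ⇒ Q<K, forward
Step 1:
                   G          J          X
  I            6.094      1.388    0.03995
  C           -5.715      2.857      8.572
  E           0.3791      4.245      8.612
  solve Keq expr → x = 2.857; check Q = 1.8870e+04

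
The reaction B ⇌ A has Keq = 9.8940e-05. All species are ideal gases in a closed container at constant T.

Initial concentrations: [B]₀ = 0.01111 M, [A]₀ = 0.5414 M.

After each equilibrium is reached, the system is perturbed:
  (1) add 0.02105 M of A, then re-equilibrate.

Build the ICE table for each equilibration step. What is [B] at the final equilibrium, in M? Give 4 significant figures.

[B]_eq = 0.5735 M

Q₀ = 48.73 vs Keq = 9.8940e-05 ⇒ Q>K, reverse
Step 1:
                  B         A
  Initial   0.01111    0.5414
  Change     0.5413   -0.5413
  Equil      0.5525 5.4660e-05
  solve Keq expr → x = -0.5413; check Q = 9.8940e-05
Then add 0.02105 M of A.
Step 2:
                  B         A
  Initial    0.5525    0.0211
  Change    0.02105  -0.02105
  Equil      0.5735 5.6742e-05
  solve Keq expr → x = -0.02105; check Q = 9.8940e-05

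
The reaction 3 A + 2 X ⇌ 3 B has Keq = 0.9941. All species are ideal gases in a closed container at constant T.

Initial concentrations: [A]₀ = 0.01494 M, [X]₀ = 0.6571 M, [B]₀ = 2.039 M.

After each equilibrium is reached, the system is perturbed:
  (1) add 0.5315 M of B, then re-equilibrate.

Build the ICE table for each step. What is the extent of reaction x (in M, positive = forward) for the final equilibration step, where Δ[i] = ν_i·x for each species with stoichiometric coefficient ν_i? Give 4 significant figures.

Q₀ = 5.8876e+06 vs Keq = 0.9941 ⇒ Q>K, reverse
Step 1:
                   A          X          B
  I          0.01494     0.6571      2.039
  C           0.9296     0.6197    -0.9296
  E           0.9445      1.277      1.109
  solve Keq expr → x = -0.3099; check Q = 0.9941
Then add 0.5315 M of B.
Step 2:
                   A          X          B
  I           0.9445      1.277      1.641
  C           0.2017     0.1345    -0.2017
  E            1.146      1.411      1.439
  solve Keq expr → x = -0.06723; check Q = 0.9941

x = -0.06723 M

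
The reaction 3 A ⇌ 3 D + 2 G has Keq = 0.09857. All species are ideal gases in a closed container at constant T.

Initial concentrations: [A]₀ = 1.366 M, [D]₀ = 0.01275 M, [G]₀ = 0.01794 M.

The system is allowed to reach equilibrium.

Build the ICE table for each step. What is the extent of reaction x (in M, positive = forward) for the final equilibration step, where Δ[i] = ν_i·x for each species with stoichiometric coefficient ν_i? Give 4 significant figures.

Q₀ = 2.6171e-10 vs Keq = 0.09857 ⇒ Q<K, forward
Step 1:
                   A          D          G
  I            1.366    0.01275    0.01794
  C          -0.6081     0.6081     0.4054
  E           0.7579     0.6209     0.4234
  solve Keq expr → x = 0.2027; check Q = 0.09857

x = 0.2027 M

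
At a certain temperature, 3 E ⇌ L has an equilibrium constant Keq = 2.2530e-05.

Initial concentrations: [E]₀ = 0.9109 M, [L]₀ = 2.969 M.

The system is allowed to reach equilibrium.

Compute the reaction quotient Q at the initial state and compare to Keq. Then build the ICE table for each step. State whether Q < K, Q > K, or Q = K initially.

Q₀ = 3.928 vs Keq = 2.2530e-05 ⇒ Q>K, reverse
Step 1:
                   E          L
  I           0.9109      2.969
  C            8.844     -2.948
  E            9.755    0.02092
  solve Keq expr → x = -2.948; check Q = 2.2530e-05

Q₀ = 3.928; Q > K (proceeds reverse)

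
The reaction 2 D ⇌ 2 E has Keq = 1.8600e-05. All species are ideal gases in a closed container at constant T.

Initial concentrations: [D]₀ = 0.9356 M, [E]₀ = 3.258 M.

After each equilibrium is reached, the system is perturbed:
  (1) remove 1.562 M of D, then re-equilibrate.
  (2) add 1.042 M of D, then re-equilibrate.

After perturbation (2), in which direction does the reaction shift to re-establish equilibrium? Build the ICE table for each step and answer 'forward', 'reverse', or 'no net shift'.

Q₀ = 12.13 vs Keq = 1.8600e-05 ⇒ Q>K, reverse
Step 1:
                  D         E
  Initial    0.9356     3.258
  Change       3.24     -3.24
  Equil       4.176   0.01801
  solve Keq expr → x = -1.62; check Q = 1.8600e-05
Then remove 1.562 M of D.
Step 2:
                  D         E
  Initial     2.614   0.01801
  Change   0.006708 -0.006708
  Equil        2.62    0.0113
  solve Keq expr → x = -0.003354; check Q = 1.8600e-05
Then add 1.042 M of D.
Step 3:
                  D         E
  Initial     3.662    0.0113
  Change  -0.004475  0.004475
  Equil       3.658   0.01578
  solve Keq expr → x = 0.002237; check Q = 1.8600e-05

Direction: forward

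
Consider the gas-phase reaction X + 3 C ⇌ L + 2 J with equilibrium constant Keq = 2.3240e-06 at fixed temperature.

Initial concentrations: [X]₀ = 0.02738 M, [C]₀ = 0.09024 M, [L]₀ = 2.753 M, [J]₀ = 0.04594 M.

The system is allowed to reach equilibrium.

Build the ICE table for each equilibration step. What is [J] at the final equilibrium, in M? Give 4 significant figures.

[J]_eq = 1.3141e-05 M

Q₀ = 288.8 vs Keq = 2.3240e-06 ⇒ Q>K, reverse
Step 1:
                    X           C           L           J
  I           0.02738     0.09024       2.753     0.04594
  C           0.02296     0.06889    -0.02296    -0.04593
  E           0.05034      0.1591        2.73  1.3141e-05
  solve Keq expr → x = -0.02296; check Q = 2.3240e-06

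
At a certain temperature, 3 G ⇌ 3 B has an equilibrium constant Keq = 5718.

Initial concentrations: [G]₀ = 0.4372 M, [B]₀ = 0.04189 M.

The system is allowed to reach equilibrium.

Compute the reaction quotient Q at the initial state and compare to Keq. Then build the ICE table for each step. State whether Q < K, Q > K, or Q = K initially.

Q₀ = 8.7961e-04; Q < K (proceeds forward)

Q₀ = 8.7961e-04 vs Keq = 5718 ⇒ Q<K, forward
Step 1:
                   G          B
  Initial     0.4372    0.04189
  Change     -0.4118     0.4118
  Equil      0.02537     0.4537
  solve Keq expr → x = 0.1373; check Q = 5718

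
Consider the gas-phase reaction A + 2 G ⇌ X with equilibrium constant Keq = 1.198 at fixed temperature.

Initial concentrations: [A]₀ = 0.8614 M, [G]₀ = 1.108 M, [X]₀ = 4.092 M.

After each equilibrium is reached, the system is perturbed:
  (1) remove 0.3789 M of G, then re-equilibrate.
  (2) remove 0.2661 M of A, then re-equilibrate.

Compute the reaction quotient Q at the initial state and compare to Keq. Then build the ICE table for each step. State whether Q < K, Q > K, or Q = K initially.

Q₀ = 3.869; Q > K (proceeds reverse)

Q₀ = 3.869 vs Keq = 1.198 ⇒ Q>K, reverse
Step 1:
                   A          G          X
  I           0.8614      1.108      4.092
  C           0.2806     0.5611    -0.2806
  E            1.142      1.669      3.811
  solve Keq expr → x = -0.2806; check Q = 1.198
Then remove 0.3789 M of G.
Step 2:
                   A          G          X
  I            1.142       1.29      3.811
  C           0.1315     0.2629    -0.1315
  E            1.273      1.553       3.68
  solve Keq expr → x = -0.1315; check Q = 1.198
Then remove 0.2661 M of A.
Step 3:
                   A          G          X
  I            1.007      1.553       3.68
  C          0.06313     0.1263   -0.06313
  E             1.07      1.679      3.617
  solve Keq expr → x = -0.06313; check Q = 1.198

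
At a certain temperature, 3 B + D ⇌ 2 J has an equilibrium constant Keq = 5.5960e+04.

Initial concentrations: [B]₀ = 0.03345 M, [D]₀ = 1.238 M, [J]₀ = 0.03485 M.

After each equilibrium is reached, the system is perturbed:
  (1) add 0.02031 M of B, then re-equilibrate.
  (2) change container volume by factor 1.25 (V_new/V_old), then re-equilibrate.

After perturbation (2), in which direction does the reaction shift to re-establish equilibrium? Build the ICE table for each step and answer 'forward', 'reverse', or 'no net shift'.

Q₀ = 26.21 vs Keq = 5.5960e+04 ⇒ Q<K, forward
Step 1:
                    B           D           J
  Initial     0.03345       1.238     0.03485
  Change     -0.02993   -0.009976     0.01995
  Equil      0.003522       1.228      0.0548
  solve Keq expr → x = 0.009976; check Q = 5.5960e+04
Then add 0.02031 M of B.
Step 2:
                    B           D           J
  Initial     0.02383       1.228      0.0548
  Change     -0.01976   -0.006586     0.01317
  Equil      0.004074       1.221     0.06797
  solve Keq expr → x = 0.006586; check Q = 5.5960e+04
Then change container volume by factor 1.25 (V_new/V_old).
Step 3:
                    B           D           J
  Initial    0.003259      0.9772     0.05438
  Change   5.0682e-04  1.6894e-04 -3.3788e-04
  Equil      0.003766      0.9773     0.05404
  solve Keq expr → x = -1.6894e-04; check Q = 5.5960e+04

Direction: reverse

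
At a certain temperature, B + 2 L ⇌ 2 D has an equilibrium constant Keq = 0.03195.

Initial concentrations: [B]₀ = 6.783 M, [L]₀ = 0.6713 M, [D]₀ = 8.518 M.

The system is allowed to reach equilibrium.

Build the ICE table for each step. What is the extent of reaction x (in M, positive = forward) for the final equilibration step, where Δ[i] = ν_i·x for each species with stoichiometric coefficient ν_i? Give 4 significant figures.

Q₀ = 23.74 vs Keq = 0.03195 ⇒ Q>K, reverse
Step 1:
                    B           L           D
  init          6.783      0.6713       8.518
  Δ             2.632       5.263      -5.263
  eq            9.415       5.935       3.255
  solve Keq expr → x = -2.632; check Q = 0.03195

x = -2.632 M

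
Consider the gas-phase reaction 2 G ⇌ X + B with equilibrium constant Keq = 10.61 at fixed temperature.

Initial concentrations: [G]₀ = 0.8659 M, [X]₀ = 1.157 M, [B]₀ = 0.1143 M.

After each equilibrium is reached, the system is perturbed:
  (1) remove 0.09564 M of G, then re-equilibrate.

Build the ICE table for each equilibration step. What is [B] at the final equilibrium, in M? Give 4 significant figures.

Q₀ = 0.1764 vs Keq = 10.61 ⇒ Q<K, forward
Step 1:
                  G         X         B
  Initial    0.8659     1.157    0.1143
  Change    -0.6231    0.3116    0.3116
  Equil      0.2428     1.469    0.4259
  solve Keq expr → x = 0.3116; check Q = 10.61
Then remove 0.09564 M of G.
Step 2:
                  G         X         B
  Initial    0.1471     1.469    0.4259
  Change    0.08066  -0.04033  -0.04033
  Equil      0.2278     1.428    0.3855
  solve Keq expr → x = -0.04033; check Q = 10.61

[B]_eq = 0.3855 M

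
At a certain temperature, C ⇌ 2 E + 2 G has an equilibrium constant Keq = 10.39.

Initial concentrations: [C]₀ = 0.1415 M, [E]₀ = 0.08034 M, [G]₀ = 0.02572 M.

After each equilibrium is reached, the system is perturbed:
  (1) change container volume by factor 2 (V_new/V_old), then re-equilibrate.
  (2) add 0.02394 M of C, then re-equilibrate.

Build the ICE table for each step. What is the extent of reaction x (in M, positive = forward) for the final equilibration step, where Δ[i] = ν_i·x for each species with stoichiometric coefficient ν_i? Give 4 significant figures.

x = 0.02381 M

Q₀ = 3.0175e-05 vs Keq = 10.39 ⇒ Q<K, forward
Step 1:
                   C          E          G
  Initial     0.1415    0.08034    0.02572
  Change     -0.1403     0.2806     0.2806
  Equil     0.001177      0.361     0.3064
  solve Keq expr → x = 0.1403; check Q = 10.39
Then change container volume by factor 2 (V_new/V_old).
Step 2:
                   C          E          G
  Initial 5.8859e-04     0.1805     0.1532
  Change  -5.1318e-04   0.001026   0.001026
  Equil   7.5414e-05     0.1815     0.1542
  solve Keq expr → x = 5.1318e-04; check Q = 10.39
Then add 0.02394 M of C.
Step 3:
                   C          E          G
  Initial    0.02402     0.1815     0.1542
  Change    -0.02381    0.04762    0.04762
  Equil   2.0585e-04     0.2291     0.2018
  solve Keq expr → x = 0.02381; check Q = 10.39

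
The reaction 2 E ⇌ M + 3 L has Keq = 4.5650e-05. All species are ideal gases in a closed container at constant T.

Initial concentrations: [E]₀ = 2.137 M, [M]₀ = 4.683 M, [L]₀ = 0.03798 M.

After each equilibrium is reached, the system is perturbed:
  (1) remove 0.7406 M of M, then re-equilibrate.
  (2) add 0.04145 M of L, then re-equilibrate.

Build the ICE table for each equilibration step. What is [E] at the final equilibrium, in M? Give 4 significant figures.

Q₀ = 5.6180e-05 vs Keq = 4.5650e-05 ⇒ Q>K, reverse
Step 1:
                    E           M           L
  I             2.137       4.683     0.03798
  C          0.001679 -8.3937e-04   -0.002518
  E             2.139       4.682     0.03546
  solve Keq expr → x = -8.3937e-04; check Q = 4.5650e-05
Then remove 0.7406 M of M.
Step 2:
                    E           M           L
  I             2.139       3.942     0.03546
  C         -0.001384  6.9215e-04    0.002076
  E             2.137       3.942     0.03754
  solve Keq expr → x = 6.9215e-04; check Q = 4.5650e-05
Then add 0.04145 M of L.
Step 3:
                    E           M           L
  I             2.137       3.942     0.07899
  C           0.02739     -0.0137    -0.04109
  E             2.165       3.929      0.0379
  solve Keq expr → x = -0.0137; check Q = 4.5650e-05

[E]_eq = 2.165 M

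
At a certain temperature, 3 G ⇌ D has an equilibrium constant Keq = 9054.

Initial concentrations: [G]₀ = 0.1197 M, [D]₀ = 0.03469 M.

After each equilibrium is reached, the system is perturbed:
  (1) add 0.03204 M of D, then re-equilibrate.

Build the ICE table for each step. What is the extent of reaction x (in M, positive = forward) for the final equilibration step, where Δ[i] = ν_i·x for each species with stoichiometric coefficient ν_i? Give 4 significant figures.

x = -8.7437e-04 M

Q₀ = 20.23 vs Keq = 9054 ⇒ Q<K, forward
Step 1:
                    G           D
  I            0.1197     0.03469
  C           -0.1001     0.03337
  E           0.01959     0.06806
  solve Keq expr → x = 0.03337; check Q = 9054
Then add 0.03204 M of D.
Step 2:
                    G           D
  I           0.01959      0.1001
  C          0.002623 -8.7437e-04
  E           0.02221     0.09923
  solve Keq expr → x = -8.7437e-04; check Q = 9054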